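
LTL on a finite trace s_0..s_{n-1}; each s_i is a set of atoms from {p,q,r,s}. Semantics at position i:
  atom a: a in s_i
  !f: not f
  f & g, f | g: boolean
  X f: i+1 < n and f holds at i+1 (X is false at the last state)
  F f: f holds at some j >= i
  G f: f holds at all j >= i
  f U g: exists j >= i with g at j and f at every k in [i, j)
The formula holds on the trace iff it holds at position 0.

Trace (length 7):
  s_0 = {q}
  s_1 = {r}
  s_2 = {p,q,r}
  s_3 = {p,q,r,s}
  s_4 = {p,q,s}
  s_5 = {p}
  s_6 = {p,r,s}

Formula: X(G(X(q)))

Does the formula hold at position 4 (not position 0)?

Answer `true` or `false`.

Answer: false

Derivation:
s_0={q}: X(G(X(q)))=False G(X(q))=False X(q)=False q=True
s_1={r}: X(G(X(q)))=False G(X(q))=False X(q)=True q=False
s_2={p,q,r}: X(G(X(q)))=False G(X(q))=False X(q)=True q=True
s_3={p,q,r,s}: X(G(X(q)))=False G(X(q))=False X(q)=True q=True
s_4={p,q,s}: X(G(X(q)))=False G(X(q))=False X(q)=False q=True
s_5={p}: X(G(X(q)))=False G(X(q))=False X(q)=False q=False
s_6={p,r,s}: X(G(X(q)))=False G(X(q))=False X(q)=False q=False
Evaluating at position 4: result = False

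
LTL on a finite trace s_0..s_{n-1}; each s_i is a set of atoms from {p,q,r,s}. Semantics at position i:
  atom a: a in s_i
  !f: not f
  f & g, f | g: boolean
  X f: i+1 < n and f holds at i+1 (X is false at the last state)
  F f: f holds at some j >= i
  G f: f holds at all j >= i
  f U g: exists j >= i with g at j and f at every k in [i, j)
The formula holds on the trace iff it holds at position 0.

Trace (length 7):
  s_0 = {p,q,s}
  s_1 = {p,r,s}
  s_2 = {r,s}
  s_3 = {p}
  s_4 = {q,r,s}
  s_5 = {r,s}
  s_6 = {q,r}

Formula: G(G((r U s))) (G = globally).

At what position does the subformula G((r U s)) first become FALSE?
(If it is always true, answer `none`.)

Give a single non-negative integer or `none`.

s_0={p,q,s}: G((r U s))=False (r U s)=True r=False s=True
s_1={p,r,s}: G((r U s))=False (r U s)=True r=True s=True
s_2={r,s}: G((r U s))=False (r U s)=True r=True s=True
s_3={p}: G((r U s))=False (r U s)=False r=False s=False
s_4={q,r,s}: G((r U s))=False (r U s)=True r=True s=True
s_5={r,s}: G((r U s))=False (r U s)=True r=True s=True
s_6={q,r}: G((r U s))=False (r U s)=False r=True s=False
G(G((r U s))) holds globally = False
First violation at position 0.

Answer: 0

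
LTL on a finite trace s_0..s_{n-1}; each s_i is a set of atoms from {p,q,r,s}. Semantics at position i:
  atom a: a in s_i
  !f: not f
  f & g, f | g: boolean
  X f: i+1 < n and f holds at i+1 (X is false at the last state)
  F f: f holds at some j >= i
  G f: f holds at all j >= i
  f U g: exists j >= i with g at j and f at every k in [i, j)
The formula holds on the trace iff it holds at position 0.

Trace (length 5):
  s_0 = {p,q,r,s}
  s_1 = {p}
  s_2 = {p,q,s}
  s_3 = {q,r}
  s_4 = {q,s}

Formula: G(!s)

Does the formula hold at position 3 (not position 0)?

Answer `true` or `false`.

s_0={p,q,r,s}: G(!s)=False !s=False s=True
s_1={p}: G(!s)=False !s=True s=False
s_2={p,q,s}: G(!s)=False !s=False s=True
s_3={q,r}: G(!s)=False !s=True s=False
s_4={q,s}: G(!s)=False !s=False s=True
Evaluating at position 3: result = False

Answer: false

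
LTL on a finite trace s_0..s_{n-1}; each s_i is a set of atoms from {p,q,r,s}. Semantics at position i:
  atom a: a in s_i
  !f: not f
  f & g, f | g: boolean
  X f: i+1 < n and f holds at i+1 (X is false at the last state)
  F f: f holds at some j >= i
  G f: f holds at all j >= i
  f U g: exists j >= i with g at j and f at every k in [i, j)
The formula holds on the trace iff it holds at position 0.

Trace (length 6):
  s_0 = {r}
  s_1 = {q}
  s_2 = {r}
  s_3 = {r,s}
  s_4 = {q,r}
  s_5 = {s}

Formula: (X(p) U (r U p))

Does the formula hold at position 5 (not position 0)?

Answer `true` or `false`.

Answer: false

Derivation:
s_0={r}: (X(p) U (r U p))=False X(p)=False p=False (r U p)=False r=True
s_1={q}: (X(p) U (r U p))=False X(p)=False p=False (r U p)=False r=False
s_2={r}: (X(p) U (r U p))=False X(p)=False p=False (r U p)=False r=True
s_3={r,s}: (X(p) U (r U p))=False X(p)=False p=False (r U p)=False r=True
s_4={q,r}: (X(p) U (r U p))=False X(p)=False p=False (r U p)=False r=True
s_5={s}: (X(p) U (r U p))=False X(p)=False p=False (r U p)=False r=False
Evaluating at position 5: result = False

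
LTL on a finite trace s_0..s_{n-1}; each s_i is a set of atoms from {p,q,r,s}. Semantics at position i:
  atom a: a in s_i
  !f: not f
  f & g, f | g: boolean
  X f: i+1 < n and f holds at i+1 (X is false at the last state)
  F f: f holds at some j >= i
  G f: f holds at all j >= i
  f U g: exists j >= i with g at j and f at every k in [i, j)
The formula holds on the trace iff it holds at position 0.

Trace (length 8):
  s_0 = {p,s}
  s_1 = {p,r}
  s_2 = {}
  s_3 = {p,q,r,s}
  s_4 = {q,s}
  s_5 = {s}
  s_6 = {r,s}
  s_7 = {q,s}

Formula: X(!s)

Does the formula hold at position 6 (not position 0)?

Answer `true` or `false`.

Answer: false

Derivation:
s_0={p,s}: X(!s)=True !s=False s=True
s_1={p,r}: X(!s)=True !s=True s=False
s_2={}: X(!s)=False !s=True s=False
s_3={p,q,r,s}: X(!s)=False !s=False s=True
s_4={q,s}: X(!s)=False !s=False s=True
s_5={s}: X(!s)=False !s=False s=True
s_6={r,s}: X(!s)=False !s=False s=True
s_7={q,s}: X(!s)=False !s=False s=True
Evaluating at position 6: result = False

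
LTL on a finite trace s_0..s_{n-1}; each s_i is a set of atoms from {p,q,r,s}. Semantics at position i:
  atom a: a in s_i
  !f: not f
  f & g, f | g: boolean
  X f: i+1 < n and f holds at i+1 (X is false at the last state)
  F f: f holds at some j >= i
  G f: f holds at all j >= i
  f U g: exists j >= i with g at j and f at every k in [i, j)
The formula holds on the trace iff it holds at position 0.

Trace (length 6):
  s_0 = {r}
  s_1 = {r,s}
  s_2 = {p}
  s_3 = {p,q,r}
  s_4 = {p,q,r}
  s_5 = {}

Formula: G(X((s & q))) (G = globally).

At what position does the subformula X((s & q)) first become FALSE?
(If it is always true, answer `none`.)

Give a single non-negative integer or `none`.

s_0={r}: X((s & q))=False (s & q)=False s=False q=False
s_1={r,s}: X((s & q))=False (s & q)=False s=True q=False
s_2={p}: X((s & q))=False (s & q)=False s=False q=False
s_3={p,q,r}: X((s & q))=False (s & q)=False s=False q=True
s_4={p,q,r}: X((s & q))=False (s & q)=False s=False q=True
s_5={}: X((s & q))=False (s & q)=False s=False q=False
G(X((s & q))) holds globally = False
First violation at position 0.

Answer: 0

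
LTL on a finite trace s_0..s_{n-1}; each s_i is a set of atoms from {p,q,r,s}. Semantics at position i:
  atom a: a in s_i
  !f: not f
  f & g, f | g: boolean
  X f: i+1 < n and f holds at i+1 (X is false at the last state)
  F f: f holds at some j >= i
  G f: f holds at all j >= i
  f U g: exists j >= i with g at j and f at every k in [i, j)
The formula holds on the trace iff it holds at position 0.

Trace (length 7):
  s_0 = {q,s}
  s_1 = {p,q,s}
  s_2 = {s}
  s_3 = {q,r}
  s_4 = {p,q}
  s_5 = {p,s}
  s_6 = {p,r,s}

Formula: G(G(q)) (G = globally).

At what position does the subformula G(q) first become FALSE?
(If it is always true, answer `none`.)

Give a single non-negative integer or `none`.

Answer: 0

Derivation:
s_0={q,s}: G(q)=False q=True
s_1={p,q,s}: G(q)=False q=True
s_2={s}: G(q)=False q=False
s_3={q,r}: G(q)=False q=True
s_4={p,q}: G(q)=False q=True
s_5={p,s}: G(q)=False q=False
s_6={p,r,s}: G(q)=False q=False
G(G(q)) holds globally = False
First violation at position 0.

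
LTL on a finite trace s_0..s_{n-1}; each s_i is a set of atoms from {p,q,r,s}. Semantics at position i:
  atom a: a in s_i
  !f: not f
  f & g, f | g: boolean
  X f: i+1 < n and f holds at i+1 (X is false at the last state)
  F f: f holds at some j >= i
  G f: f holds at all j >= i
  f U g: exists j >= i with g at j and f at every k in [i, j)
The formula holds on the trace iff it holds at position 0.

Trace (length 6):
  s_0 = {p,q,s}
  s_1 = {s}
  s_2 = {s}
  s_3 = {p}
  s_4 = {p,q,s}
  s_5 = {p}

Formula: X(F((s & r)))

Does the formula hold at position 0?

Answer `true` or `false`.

Answer: false

Derivation:
s_0={p,q,s}: X(F((s & r)))=False F((s & r))=False (s & r)=False s=True r=False
s_1={s}: X(F((s & r)))=False F((s & r))=False (s & r)=False s=True r=False
s_2={s}: X(F((s & r)))=False F((s & r))=False (s & r)=False s=True r=False
s_3={p}: X(F((s & r)))=False F((s & r))=False (s & r)=False s=False r=False
s_4={p,q,s}: X(F((s & r)))=False F((s & r))=False (s & r)=False s=True r=False
s_5={p}: X(F((s & r)))=False F((s & r))=False (s & r)=False s=False r=False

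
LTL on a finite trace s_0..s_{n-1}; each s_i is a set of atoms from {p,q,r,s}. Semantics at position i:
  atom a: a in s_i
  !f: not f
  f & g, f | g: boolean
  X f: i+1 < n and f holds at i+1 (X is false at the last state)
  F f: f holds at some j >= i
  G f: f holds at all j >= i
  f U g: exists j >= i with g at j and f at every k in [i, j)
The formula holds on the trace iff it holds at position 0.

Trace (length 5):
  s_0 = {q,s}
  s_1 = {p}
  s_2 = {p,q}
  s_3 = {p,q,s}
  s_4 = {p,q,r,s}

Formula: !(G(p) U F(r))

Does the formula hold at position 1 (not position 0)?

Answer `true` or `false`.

Answer: false

Derivation:
s_0={q,s}: !(G(p) U F(r))=False (G(p) U F(r))=True G(p)=False p=False F(r)=True r=False
s_1={p}: !(G(p) U F(r))=False (G(p) U F(r))=True G(p)=True p=True F(r)=True r=False
s_2={p,q}: !(G(p) U F(r))=False (G(p) U F(r))=True G(p)=True p=True F(r)=True r=False
s_3={p,q,s}: !(G(p) U F(r))=False (G(p) U F(r))=True G(p)=True p=True F(r)=True r=False
s_4={p,q,r,s}: !(G(p) U F(r))=False (G(p) U F(r))=True G(p)=True p=True F(r)=True r=True
Evaluating at position 1: result = False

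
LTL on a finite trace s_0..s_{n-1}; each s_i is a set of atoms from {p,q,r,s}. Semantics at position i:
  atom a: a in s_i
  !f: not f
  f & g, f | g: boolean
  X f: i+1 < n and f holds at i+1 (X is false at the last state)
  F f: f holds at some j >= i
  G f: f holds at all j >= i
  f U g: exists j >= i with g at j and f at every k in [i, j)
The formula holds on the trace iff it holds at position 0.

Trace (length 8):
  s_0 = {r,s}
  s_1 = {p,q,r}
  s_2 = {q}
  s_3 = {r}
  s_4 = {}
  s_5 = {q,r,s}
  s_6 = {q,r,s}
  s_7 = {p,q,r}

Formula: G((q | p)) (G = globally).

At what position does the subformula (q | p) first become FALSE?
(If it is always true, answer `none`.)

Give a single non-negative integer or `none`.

Answer: 0

Derivation:
s_0={r,s}: (q | p)=False q=False p=False
s_1={p,q,r}: (q | p)=True q=True p=True
s_2={q}: (q | p)=True q=True p=False
s_3={r}: (q | p)=False q=False p=False
s_4={}: (q | p)=False q=False p=False
s_5={q,r,s}: (q | p)=True q=True p=False
s_6={q,r,s}: (q | p)=True q=True p=False
s_7={p,q,r}: (q | p)=True q=True p=True
G((q | p)) holds globally = False
First violation at position 0.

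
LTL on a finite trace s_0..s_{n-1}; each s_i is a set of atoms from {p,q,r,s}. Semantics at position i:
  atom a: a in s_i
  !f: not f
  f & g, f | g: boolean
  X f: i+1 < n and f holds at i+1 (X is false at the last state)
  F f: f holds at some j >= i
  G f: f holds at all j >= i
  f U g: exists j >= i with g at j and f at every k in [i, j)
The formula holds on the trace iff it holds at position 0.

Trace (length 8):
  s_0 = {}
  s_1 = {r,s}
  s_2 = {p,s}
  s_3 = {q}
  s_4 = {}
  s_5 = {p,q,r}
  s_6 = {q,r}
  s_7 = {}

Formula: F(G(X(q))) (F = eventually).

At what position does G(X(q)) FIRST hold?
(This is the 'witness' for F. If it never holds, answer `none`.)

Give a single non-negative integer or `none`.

Answer: none

Derivation:
s_0={}: G(X(q))=False X(q)=False q=False
s_1={r,s}: G(X(q))=False X(q)=False q=False
s_2={p,s}: G(X(q))=False X(q)=True q=False
s_3={q}: G(X(q))=False X(q)=False q=True
s_4={}: G(X(q))=False X(q)=True q=False
s_5={p,q,r}: G(X(q))=False X(q)=True q=True
s_6={q,r}: G(X(q))=False X(q)=False q=True
s_7={}: G(X(q))=False X(q)=False q=False
F(G(X(q))) does not hold (no witness exists).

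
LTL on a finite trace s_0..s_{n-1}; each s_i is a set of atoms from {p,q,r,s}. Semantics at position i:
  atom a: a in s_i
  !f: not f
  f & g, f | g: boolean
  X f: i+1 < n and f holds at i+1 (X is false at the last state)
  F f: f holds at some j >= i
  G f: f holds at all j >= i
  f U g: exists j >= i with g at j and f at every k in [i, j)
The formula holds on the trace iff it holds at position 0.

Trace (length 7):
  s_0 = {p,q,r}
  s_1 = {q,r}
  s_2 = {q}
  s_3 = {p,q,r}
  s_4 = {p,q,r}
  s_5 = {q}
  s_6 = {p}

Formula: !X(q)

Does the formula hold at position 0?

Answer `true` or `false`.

s_0={p,q,r}: !X(q)=False X(q)=True q=True
s_1={q,r}: !X(q)=False X(q)=True q=True
s_2={q}: !X(q)=False X(q)=True q=True
s_3={p,q,r}: !X(q)=False X(q)=True q=True
s_4={p,q,r}: !X(q)=False X(q)=True q=True
s_5={q}: !X(q)=True X(q)=False q=True
s_6={p}: !X(q)=True X(q)=False q=False

Answer: false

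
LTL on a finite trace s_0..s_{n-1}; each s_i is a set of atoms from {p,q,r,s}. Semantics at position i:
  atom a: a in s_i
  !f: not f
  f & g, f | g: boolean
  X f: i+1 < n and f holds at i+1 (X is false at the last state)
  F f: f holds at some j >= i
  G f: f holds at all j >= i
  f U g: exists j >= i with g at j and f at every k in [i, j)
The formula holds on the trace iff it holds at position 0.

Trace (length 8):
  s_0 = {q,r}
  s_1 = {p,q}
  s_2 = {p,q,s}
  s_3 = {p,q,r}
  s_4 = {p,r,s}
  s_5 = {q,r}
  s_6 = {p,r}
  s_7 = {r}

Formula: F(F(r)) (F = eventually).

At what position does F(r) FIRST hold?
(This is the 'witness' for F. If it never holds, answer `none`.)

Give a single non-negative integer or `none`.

s_0={q,r}: F(r)=True r=True
s_1={p,q}: F(r)=True r=False
s_2={p,q,s}: F(r)=True r=False
s_3={p,q,r}: F(r)=True r=True
s_4={p,r,s}: F(r)=True r=True
s_5={q,r}: F(r)=True r=True
s_6={p,r}: F(r)=True r=True
s_7={r}: F(r)=True r=True
F(F(r)) holds; first witness at position 0.

Answer: 0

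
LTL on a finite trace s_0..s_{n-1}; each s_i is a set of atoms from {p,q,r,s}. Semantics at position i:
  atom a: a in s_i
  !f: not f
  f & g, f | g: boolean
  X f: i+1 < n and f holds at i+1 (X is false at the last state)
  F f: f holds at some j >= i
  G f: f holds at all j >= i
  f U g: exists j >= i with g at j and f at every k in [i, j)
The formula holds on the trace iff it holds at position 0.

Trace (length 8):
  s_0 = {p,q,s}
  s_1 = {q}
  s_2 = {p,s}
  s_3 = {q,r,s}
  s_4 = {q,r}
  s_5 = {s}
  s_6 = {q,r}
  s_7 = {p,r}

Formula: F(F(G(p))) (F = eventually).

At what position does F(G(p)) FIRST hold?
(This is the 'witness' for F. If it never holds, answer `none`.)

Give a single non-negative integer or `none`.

s_0={p,q,s}: F(G(p))=True G(p)=False p=True
s_1={q}: F(G(p))=True G(p)=False p=False
s_2={p,s}: F(G(p))=True G(p)=False p=True
s_3={q,r,s}: F(G(p))=True G(p)=False p=False
s_4={q,r}: F(G(p))=True G(p)=False p=False
s_5={s}: F(G(p))=True G(p)=False p=False
s_6={q,r}: F(G(p))=True G(p)=False p=False
s_7={p,r}: F(G(p))=True G(p)=True p=True
F(F(G(p))) holds; first witness at position 0.

Answer: 0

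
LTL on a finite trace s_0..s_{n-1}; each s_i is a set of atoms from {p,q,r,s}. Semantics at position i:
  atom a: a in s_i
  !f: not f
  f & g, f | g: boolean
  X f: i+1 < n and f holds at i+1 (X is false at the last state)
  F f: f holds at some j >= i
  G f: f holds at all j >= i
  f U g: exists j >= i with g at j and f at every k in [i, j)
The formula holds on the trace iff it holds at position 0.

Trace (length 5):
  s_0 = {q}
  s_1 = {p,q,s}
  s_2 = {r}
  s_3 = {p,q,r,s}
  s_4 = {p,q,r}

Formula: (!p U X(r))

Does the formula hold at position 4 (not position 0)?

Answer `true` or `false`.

Answer: false

Derivation:
s_0={q}: (!p U X(r))=True !p=True p=False X(r)=False r=False
s_1={p,q,s}: (!p U X(r))=True !p=False p=True X(r)=True r=False
s_2={r}: (!p U X(r))=True !p=True p=False X(r)=True r=True
s_3={p,q,r,s}: (!p U X(r))=True !p=False p=True X(r)=True r=True
s_4={p,q,r}: (!p U X(r))=False !p=False p=True X(r)=False r=True
Evaluating at position 4: result = False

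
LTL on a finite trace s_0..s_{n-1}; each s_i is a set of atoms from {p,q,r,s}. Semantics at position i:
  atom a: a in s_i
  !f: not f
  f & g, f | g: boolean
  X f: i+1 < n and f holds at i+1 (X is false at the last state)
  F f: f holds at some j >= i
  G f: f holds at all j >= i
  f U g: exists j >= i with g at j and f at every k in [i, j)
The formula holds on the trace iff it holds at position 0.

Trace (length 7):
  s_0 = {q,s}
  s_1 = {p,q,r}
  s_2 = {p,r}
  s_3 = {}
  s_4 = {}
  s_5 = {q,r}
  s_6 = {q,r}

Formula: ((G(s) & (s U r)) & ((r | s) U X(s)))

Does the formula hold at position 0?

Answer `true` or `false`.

Answer: false

Derivation:
s_0={q,s}: ((G(s) & (s U r)) & ((r | s) U X(s)))=False (G(s) & (s U r))=False G(s)=False s=True (s U r)=True r=False ((r | s) U X(s))=False (r | s)=True X(s)=False
s_1={p,q,r}: ((G(s) & (s U r)) & ((r | s) U X(s)))=False (G(s) & (s U r))=False G(s)=False s=False (s U r)=True r=True ((r | s) U X(s))=False (r | s)=True X(s)=False
s_2={p,r}: ((G(s) & (s U r)) & ((r | s) U X(s)))=False (G(s) & (s U r))=False G(s)=False s=False (s U r)=True r=True ((r | s) U X(s))=False (r | s)=True X(s)=False
s_3={}: ((G(s) & (s U r)) & ((r | s) U X(s)))=False (G(s) & (s U r))=False G(s)=False s=False (s U r)=False r=False ((r | s) U X(s))=False (r | s)=False X(s)=False
s_4={}: ((G(s) & (s U r)) & ((r | s) U X(s)))=False (G(s) & (s U r))=False G(s)=False s=False (s U r)=False r=False ((r | s) U X(s))=False (r | s)=False X(s)=False
s_5={q,r}: ((G(s) & (s U r)) & ((r | s) U X(s)))=False (G(s) & (s U r))=False G(s)=False s=False (s U r)=True r=True ((r | s) U X(s))=False (r | s)=True X(s)=False
s_6={q,r}: ((G(s) & (s U r)) & ((r | s) U X(s)))=False (G(s) & (s U r))=False G(s)=False s=False (s U r)=True r=True ((r | s) U X(s))=False (r | s)=True X(s)=False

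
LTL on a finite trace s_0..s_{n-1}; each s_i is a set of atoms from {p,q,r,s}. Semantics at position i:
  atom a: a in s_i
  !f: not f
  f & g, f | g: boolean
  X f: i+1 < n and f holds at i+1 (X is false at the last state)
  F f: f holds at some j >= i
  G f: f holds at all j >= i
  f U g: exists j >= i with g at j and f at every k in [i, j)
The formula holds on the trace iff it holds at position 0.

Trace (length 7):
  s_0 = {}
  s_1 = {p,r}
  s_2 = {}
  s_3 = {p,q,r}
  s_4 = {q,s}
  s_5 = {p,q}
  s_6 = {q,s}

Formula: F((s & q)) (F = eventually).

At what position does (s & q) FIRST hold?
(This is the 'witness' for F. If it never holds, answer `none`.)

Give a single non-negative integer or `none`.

Answer: 4

Derivation:
s_0={}: (s & q)=False s=False q=False
s_1={p,r}: (s & q)=False s=False q=False
s_2={}: (s & q)=False s=False q=False
s_3={p,q,r}: (s & q)=False s=False q=True
s_4={q,s}: (s & q)=True s=True q=True
s_5={p,q}: (s & q)=False s=False q=True
s_6={q,s}: (s & q)=True s=True q=True
F((s & q)) holds; first witness at position 4.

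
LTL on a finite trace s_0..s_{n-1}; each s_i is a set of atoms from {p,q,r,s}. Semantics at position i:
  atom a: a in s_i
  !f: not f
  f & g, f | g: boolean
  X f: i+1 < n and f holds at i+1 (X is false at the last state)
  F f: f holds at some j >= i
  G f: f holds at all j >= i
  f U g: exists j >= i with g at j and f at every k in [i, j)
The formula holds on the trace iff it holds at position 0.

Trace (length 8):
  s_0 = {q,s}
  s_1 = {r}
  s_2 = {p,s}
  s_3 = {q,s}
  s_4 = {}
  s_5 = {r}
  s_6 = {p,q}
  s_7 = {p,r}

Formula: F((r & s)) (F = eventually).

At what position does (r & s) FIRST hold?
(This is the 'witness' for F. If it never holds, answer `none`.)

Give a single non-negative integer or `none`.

Answer: none

Derivation:
s_0={q,s}: (r & s)=False r=False s=True
s_1={r}: (r & s)=False r=True s=False
s_2={p,s}: (r & s)=False r=False s=True
s_3={q,s}: (r & s)=False r=False s=True
s_4={}: (r & s)=False r=False s=False
s_5={r}: (r & s)=False r=True s=False
s_6={p,q}: (r & s)=False r=False s=False
s_7={p,r}: (r & s)=False r=True s=False
F((r & s)) does not hold (no witness exists).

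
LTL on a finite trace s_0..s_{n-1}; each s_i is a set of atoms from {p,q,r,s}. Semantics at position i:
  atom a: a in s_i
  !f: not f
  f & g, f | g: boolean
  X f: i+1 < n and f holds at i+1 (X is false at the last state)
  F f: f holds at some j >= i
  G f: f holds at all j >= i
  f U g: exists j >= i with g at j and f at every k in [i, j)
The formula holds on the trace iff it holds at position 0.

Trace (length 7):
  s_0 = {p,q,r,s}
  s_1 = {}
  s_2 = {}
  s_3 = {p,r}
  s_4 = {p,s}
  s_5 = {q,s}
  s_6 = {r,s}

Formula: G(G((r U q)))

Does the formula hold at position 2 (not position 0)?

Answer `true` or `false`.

Answer: false

Derivation:
s_0={p,q,r,s}: G(G((r U q)))=False G((r U q))=False (r U q)=True r=True q=True
s_1={}: G(G((r U q)))=False G((r U q))=False (r U q)=False r=False q=False
s_2={}: G(G((r U q)))=False G((r U q))=False (r U q)=False r=False q=False
s_3={p,r}: G(G((r U q)))=False G((r U q))=False (r U q)=False r=True q=False
s_4={p,s}: G(G((r U q)))=False G((r U q))=False (r U q)=False r=False q=False
s_5={q,s}: G(G((r U q)))=False G((r U q))=False (r U q)=True r=False q=True
s_6={r,s}: G(G((r U q)))=False G((r U q))=False (r U q)=False r=True q=False
Evaluating at position 2: result = False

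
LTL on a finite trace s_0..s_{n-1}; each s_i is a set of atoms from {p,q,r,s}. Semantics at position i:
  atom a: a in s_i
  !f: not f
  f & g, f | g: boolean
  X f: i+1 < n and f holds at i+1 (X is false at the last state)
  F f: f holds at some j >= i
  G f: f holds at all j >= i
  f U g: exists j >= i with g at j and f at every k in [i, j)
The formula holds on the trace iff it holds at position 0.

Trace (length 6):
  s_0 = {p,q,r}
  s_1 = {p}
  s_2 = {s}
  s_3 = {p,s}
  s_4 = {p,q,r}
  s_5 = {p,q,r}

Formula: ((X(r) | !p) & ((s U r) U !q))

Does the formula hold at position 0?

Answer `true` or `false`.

s_0={p,q,r}: ((X(r) | !p) & ((s U r) U !q))=False (X(r) | !p)=False X(r)=False r=True !p=False p=True ((s U r) U !q)=True (s U r)=True s=False !q=False q=True
s_1={p}: ((X(r) | !p) & ((s U r) U !q))=False (X(r) | !p)=False X(r)=False r=False !p=False p=True ((s U r) U !q)=True (s U r)=False s=False !q=True q=False
s_2={s}: ((X(r) | !p) & ((s U r) U !q))=True (X(r) | !p)=True X(r)=False r=False !p=True p=False ((s U r) U !q)=True (s U r)=True s=True !q=True q=False
s_3={p,s}: ((X(r) | !p) & ((s U r) U !q))=True (X(r) | !p)=True X(r)=True r=False !p=False p=True ((s U r) U !q)=True (s U r)=True s=True !q=True q=False
s_4={p,q,r}: ((X(r) | !p) & ((s U r) U !q))=False (X(r) | !p)=True X(r)=True r=True !p=False p=True ((s U r) U !q)=False (s U r)=True s=False !q=False q=True
s_5={p,q,r}: ((X(r) | !p) & ((s U r) U !q))=False (X(r) | !p)=False X(r)=False r=True !p=False p=True ((s U r) U !q)=False (s U r)=True s=False !q=False q=True

Answer: false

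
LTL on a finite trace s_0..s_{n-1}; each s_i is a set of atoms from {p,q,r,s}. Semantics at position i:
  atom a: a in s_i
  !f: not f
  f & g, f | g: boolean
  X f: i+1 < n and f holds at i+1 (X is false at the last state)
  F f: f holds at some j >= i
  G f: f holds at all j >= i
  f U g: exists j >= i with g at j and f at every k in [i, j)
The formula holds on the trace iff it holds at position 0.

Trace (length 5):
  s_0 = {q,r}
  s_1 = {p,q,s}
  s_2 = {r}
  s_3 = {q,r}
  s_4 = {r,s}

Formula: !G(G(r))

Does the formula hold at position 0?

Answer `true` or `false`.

s_0={q,r}: !G(G(r))=True G(G(r))=False G(r)=False r=True
s_1={p,q,s}: !G(G(r))=True G(G(r))=False G(r)=False r=False
s_2={r}: !G(G(r))=False G(G(r))=True G(r)=True r=True
s_3={q,r}: !G(G(r))=False G(G(r))=True G(r)=True r=True
s_4={r,s}: !G(G(r))=False G(G(r))=True G(r)=True r=True

Answer: true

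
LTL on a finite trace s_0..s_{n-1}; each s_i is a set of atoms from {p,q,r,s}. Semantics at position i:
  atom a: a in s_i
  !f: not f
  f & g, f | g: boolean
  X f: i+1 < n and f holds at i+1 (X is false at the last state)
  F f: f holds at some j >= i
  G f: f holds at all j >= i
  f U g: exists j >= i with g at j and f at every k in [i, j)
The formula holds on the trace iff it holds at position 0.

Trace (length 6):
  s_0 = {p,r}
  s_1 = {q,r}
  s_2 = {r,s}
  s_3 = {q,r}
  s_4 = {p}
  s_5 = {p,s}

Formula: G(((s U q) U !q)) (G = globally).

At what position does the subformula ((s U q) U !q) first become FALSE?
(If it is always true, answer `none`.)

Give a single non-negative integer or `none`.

s_0={p,r}: ((s U q) U !q)=True (s U q)=False s=False q=False !q=True
s_1={q,r}: ((s U q) U !q)=True (s U q)=True s=False q=True !q=False
s_2={r,s}: ((s U q) U !q)=True (s U q)=True s=True q=False !q=True
s_3={q,r}: ((s U q) U !q)=True (s U q)=True s=False q=True !q=False
s_4={p}: ((s U q) U !q)=True (s U q)=False s=False q=False !q=True
s_5={p,s}: ((s U q) U !q)=True (s U q)=False s=True q=False !q=True
G(((s U q) U !q)) holds globally = True
No violation — formula holds at every position.

Answer: none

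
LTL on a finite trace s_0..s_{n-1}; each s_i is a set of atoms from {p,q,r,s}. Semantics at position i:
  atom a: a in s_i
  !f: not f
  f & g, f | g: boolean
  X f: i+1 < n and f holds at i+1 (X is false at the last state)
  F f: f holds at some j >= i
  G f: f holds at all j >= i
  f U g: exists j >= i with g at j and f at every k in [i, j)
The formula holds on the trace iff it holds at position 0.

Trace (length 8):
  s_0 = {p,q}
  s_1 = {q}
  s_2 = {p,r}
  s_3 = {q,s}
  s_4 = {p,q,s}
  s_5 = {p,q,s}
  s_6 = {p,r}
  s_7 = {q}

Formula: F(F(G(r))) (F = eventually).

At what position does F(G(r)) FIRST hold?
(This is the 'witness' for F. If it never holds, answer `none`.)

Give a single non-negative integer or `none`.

s_0={p,q}: F(G(r))=False G(r)=False r=False
s_1={q}: F(G(r))=False G(r)=False r=False
s_2={p,r}: F(G(r))=False G(r)=False r=True
s_3={q,s}: F(G(r))=False G(r)=False r=False
s_4={p,q,s}: F(G(r))=False G(r)=False r=False
s_5={p,q,s}: F(G(r))=False G(r)=False r=False
s_6={p,r}: F(G(r))=False G(r)=False r=True
s_7={q}: F(G(r))=False G(r)=False r=False
F(F(G(r))) does not hold (no witness exists).

Answer: none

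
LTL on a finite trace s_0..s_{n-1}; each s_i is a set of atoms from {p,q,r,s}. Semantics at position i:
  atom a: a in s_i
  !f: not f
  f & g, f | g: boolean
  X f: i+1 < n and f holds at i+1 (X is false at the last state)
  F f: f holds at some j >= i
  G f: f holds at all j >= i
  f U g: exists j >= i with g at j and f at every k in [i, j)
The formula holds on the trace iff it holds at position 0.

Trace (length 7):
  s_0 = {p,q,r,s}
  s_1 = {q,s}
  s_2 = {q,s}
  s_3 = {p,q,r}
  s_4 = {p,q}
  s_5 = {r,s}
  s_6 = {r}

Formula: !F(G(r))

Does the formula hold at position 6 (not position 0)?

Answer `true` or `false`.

s_0={p,q,r,s}: !F(G(r))=False F(G(r))=True G(r)=False r=True
s_1={q,s}: !F(G(r))=False F(G(r))=True G(r)=False r=False
s_2={q,s}: !F(G(r))=False F(G(r))=True G(r)=False r=False
s_3={p,q,r}: !F(G(r))=False F(G(r))=True G(r)=False r=True
s_4={p,q}: !F(G(r))=False F(G(r))=True G(r)=False r=False
s_5={r,s}: !F(G(r))=False F(G(r))=True G(r)=True r=True
s_6={r}: !F(G(r))=False F(G(r))=True G(r)=True r=True
Evaluating at position 6: result = False

Answer: false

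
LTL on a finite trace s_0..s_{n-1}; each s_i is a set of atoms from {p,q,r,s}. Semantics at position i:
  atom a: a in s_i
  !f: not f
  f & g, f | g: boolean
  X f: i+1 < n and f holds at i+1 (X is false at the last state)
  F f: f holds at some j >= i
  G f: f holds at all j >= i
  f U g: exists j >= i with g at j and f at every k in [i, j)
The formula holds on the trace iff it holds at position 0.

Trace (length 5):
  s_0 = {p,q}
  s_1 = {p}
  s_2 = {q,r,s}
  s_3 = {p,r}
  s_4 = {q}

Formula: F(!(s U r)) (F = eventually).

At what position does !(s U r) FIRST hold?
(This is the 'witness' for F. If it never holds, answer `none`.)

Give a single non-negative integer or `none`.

Answer: 0

Derivation:
s_0={p,q}: !(s U r)=True (s U r)=False s=False r=False
s_1={p}: !(s U r)=True (s U r)=False s=False r=False
s_2={q,r,s}: !(s U r)=False (s U r)=True s=True r=True
s_3={p,r}: !(s U r)=False (s U r)=True s=False r=True
s_4={q}: !(s U r)=True (s U r)=False s=False r=False
F(!(s U r)) holds; first witness at position 0.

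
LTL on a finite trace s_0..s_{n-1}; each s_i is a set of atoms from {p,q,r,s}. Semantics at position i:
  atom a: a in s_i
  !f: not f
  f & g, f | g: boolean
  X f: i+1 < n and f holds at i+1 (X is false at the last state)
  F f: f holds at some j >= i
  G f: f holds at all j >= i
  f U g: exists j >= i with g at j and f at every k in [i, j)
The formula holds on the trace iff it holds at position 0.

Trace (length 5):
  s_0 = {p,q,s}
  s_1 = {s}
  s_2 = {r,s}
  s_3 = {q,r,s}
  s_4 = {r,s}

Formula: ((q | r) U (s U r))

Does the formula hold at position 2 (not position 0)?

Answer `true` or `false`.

s_0={p,q,s}: ((q | r) U (s U r))=True (q | r)=True q=True r=False (s U r)=True s=True
s_1={s}: ((q | r) U (s U r))=True (q | r)=False q=False r=False (s U r)=True s=True
s_2={r,s}: ((q | r) U (s U r))=True (q | r)=True q=False r=True (s U r)=True s=True
s_3={q,r,s}: ((q | r) U (s U r))=True (q | r)=True q=True r=True (s U r)=True s=True
s_4={r,s}: ((q | r) U (s U r))=True (q | r)=True q=False r=True (s U r)=True s=True
Evaluating at position 2: result = True

Answer: true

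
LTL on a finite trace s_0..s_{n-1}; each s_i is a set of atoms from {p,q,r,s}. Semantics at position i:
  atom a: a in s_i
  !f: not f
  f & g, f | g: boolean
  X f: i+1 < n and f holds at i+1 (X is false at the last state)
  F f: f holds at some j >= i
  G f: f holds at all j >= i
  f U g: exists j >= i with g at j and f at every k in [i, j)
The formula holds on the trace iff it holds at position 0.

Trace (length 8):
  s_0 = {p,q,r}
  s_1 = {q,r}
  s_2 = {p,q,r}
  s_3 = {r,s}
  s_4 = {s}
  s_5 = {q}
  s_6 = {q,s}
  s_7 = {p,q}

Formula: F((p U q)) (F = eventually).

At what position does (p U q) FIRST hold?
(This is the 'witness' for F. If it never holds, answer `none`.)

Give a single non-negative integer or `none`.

Answer: 0

Derivation:
s_0={p,q,r}: (p U q)=True p=True q=True
s_1={q,r}: (p U q)=True p=False q=True
s_2={p,q,r}: (p U q)=True p=True q=True
s_3={r,s}: (p U q)=False p=False q=False
s_4={s}: (p U q)=False p=False q=False
s_5={q}: (p U q)=True p=False q=True
s_6={q,s}: (p U q)=True p=False q=True
s_7={p,q}: (p U q)=True p=True q=True
F((p U q)) holds; first witness at position 0.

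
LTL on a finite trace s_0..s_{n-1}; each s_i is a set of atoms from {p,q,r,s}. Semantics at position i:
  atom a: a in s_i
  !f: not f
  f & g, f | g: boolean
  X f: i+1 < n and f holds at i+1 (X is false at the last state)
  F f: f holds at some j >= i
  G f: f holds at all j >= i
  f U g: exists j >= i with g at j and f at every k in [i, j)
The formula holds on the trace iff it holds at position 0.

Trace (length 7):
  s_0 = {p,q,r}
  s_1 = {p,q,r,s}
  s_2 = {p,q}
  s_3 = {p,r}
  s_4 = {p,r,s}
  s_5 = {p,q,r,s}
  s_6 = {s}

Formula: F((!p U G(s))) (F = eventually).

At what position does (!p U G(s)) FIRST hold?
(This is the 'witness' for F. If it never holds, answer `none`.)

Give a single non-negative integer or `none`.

s_0={p,q,r}: (!p U G(s))=False !p=False p=True G(s)=False s=False
s_1={p,q,r,s}: (!p U G(s))=False !p=False p=True G(s)=False s=True
s_2={p,q}: (!p U G(s))=False !p=False p=True G(s)=False s=False
s_3={p,r}: (!p U G(s))=False !p=False p=True G(s)=False s=False
s_4={p,r,s}: (!p U G(s))=True !p=False p=True G(s)=True s=True
s_5={p,q,r,s}: (!p U G(s))=True !p=False p=True G(s)=True s=True
s_6={s}: (!p U G(s))=True !p=True p=False G(s)=True s=True
F((!p U G(s))) holds; first witness at position 4.

Answer: 4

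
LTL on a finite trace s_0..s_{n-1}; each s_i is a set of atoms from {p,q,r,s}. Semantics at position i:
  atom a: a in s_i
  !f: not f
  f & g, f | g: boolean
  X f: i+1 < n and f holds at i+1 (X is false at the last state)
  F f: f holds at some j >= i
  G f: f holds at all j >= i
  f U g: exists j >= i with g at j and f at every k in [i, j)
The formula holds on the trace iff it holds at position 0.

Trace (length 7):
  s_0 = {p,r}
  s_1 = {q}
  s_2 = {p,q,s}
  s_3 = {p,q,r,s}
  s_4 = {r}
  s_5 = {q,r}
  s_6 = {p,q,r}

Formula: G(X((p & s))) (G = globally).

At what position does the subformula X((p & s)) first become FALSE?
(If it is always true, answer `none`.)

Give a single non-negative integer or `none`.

s_0={p,r}: X((p & s))=False (p & s)=False p=True s=False
s_1={q}: X((p & s))=True (p & s)=False p=False s=False
s_2={p,q,s}: X((p & s))=True (p & s)=True p=True s=True
s_3={p,q,r,s}: X((p & s))=False (p & s)=True p=True s=True
s_4={r}: X((p & s))=False (p & s)=False p=False s=False
s_5={q,r}: X((p & s))=False (p & s)=False p=False s=False
s_6={p,q,r}: X((p & s))=False (p & s)=False p=True s=False
G(X((p & s))) holds globally = False
First violation at position 0.

Answer: 0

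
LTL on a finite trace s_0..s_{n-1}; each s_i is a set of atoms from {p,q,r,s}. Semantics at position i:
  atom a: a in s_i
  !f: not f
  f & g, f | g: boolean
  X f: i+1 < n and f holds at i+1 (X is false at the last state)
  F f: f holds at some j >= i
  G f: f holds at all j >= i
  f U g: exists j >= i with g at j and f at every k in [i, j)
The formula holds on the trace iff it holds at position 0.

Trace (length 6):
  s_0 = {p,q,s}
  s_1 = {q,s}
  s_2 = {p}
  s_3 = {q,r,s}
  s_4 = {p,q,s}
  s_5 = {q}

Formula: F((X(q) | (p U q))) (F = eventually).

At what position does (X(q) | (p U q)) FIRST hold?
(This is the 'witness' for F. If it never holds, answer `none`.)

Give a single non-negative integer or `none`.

s_0={p,q,s}: (X(q) | (p U q))=True X(q)=True q=True (p U q)=True p=True
s_1={q,s}: (X(q) | (p U q))=True X(q)=False q=True (p U q)=True p=False
s_2={p}: (X(q) | (p U q))=True X(q)=True q=False (p U q)=True p=True
s_3={q,r,s}: (X(q) | (p U q))=True X(q)=True q=True (p U q)=True p=False
s_4={p,q,s}: (X(q) | (p U q))=True X(q)=True q=True (p U q)=True p=True
s_5={q}: (X(q) | (p U q))=True X(q)=False q=True (p U q)=True p=False
F((X(q) | (p U q))) holds; first witness at position 0.

Answer: 0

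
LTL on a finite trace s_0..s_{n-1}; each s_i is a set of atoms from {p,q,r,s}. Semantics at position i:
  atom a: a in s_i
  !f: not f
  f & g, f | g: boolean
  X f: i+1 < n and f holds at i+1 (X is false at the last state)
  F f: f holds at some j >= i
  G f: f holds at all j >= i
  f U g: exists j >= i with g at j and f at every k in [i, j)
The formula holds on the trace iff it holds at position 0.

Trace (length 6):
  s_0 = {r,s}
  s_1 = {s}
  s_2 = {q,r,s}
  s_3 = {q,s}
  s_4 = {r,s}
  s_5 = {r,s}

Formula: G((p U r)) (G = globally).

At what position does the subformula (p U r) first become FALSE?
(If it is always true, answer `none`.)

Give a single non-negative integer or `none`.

Answer: 1

Derivation:
s_0={r,s}: (p U r)=True p=False r=True
s_1={s}: (p U r)=False p=False r=False
s_2={q,r,s}: (p U r)=True p=False r=True
s_3={q,s}: (p U r)=False p=False r=False
s_4={r,s}: (p U r)=True p=False r=True
s_5={r,s}: (p U r)=True p=False r=True
G((p U r)) holds globally = False
First violation at position 1.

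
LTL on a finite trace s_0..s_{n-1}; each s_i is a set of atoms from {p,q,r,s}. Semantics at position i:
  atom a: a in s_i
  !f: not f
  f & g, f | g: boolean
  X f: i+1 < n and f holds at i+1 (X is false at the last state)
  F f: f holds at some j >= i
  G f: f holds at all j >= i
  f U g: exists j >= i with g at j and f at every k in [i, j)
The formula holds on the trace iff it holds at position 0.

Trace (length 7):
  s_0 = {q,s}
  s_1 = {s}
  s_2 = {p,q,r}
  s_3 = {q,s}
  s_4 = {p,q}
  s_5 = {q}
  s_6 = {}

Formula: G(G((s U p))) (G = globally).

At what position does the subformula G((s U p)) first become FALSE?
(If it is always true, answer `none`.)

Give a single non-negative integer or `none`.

s_0={q,s}: G((s U p))=False (s U p)=True s=True p=False
s_1={s}: G((s U p))=False (s U p)=True s=True p=False
s_2={p,q,r}: G((s U p))=False (s U p)=True s=False p=True
s_3={q,s}: G((s U p))=False (s U p)=True s=True p=False
s_4={p,q}: G((s U p))=False (s U p)=True s=False p=True
s_5={q}: G((s U p))=False (s U p)=False s=False p=False
s_6={}: G((s U p))=False (s U p)=False s=False p=False
G(G((s U p))) holds globally = False
First violation at position 0.

Answer: 0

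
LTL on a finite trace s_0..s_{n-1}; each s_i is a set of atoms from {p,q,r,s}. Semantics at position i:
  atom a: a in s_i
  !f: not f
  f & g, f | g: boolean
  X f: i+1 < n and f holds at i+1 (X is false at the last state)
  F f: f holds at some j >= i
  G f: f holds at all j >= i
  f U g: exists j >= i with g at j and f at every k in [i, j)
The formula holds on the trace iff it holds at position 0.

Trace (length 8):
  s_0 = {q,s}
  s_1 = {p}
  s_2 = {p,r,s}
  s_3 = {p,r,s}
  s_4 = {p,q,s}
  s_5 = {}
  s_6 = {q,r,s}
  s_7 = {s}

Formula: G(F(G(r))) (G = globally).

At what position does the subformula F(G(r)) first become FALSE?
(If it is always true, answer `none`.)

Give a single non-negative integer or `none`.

Answer: 0

Derivation:
s_0={q,s}: F(G(r))=False G(r)=False r=False
s_1={p}: F(G(r))=False G(r)=False r=False
s_2={p,r,s}: F(G(r))=False G(r)=False r=True
s_3={p,r,s}: F(G(r))=False G(r)=False r=True
s_4={p,q,s}: F(G(r))=False G(r)=False r=False
s_5={}: F(G(r))=False G(r)=False r=False
s_6={q,r,s}: F(G(r))=False G(r)=False r=True
s_7={s}: F(G(r))=False G(r)=False r=False
G(F(G(r))) holds globally = False
First violation at position 0.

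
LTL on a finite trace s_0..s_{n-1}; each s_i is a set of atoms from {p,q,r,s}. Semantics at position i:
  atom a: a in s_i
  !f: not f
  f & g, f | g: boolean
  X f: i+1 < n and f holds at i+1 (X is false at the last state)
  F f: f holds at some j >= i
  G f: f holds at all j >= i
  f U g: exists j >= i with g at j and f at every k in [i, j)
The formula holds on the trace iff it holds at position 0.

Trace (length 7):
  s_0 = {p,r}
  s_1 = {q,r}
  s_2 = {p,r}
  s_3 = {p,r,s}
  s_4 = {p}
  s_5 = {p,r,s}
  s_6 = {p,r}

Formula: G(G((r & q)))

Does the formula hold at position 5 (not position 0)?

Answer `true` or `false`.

s_0={p,r}: G(G((r & q)))=False G((r & q))=False (r & q)=False r=True q=False
s_1={q,r}: G(G((r & q)))=False G((r & q))=False (r & q)=True r=True q=True
s_2={p,r}: G(G((r & q)))=False G((r & q))=False (r & q)=False r=True q=False
s_3={p,r,s}: G(G((r & q)))=False G((r & q))=False (r & q)=False r=True q=False
s_4={p}: G(G((r & q)))=False G((r & q))=False (r & q)=False r=False q=False
s_5={p,r,s}: G(G((r & q)))=False G((r & q))=False (r & q)=False r=True q=False
s_6={p,r}: G(G((r & q)))=False G((r & q))=False (r & q)=False r=True q=False
Evaluating at position 5: result = False

Answer: false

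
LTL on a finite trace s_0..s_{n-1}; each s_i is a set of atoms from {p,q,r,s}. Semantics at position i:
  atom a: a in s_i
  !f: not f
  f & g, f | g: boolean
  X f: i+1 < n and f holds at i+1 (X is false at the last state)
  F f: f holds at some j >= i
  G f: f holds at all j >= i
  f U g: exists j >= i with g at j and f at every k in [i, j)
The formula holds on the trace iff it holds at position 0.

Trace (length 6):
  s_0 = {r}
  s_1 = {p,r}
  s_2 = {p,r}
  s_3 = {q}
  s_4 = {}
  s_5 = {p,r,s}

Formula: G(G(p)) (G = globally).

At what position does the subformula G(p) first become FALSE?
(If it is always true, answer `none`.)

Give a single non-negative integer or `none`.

Answer: 0

Derivation:
s_0={r}: G(p)=False p=False
s_1={p,r}: G(p)=False p=True
s_2={p,r}: G(p)=False p=True
s_3={q}: G(p)=False p=False
s_4={}: G(p)=False p=False
s_5={p,r,s}: G(p)=True p=True
G(G(p)) holds globally = False
First violation at position 0.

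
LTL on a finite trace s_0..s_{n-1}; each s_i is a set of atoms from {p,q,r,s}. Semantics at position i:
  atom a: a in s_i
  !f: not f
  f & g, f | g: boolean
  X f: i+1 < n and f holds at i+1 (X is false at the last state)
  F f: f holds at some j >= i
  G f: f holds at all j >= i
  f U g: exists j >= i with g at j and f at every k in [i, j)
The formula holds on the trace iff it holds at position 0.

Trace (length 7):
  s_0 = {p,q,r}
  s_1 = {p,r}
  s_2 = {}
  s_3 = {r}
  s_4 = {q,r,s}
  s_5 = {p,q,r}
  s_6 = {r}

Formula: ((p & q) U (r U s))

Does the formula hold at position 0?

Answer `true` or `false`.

s_0={p,q,r}: ((p & q) U (r U s))=False (p & q)=True p=True q=True (r U s)=False r=True s=False
s_1={p,r}: ((p & q) U (r U s))=False (p & q)=False p=True q=False (r U s)=False r=True s=False
s_2={}: ((p & q) U (r U s))=False (p & q)=False p=False q=False (r U s)=False r=False s=False
s_3={r}: ((p & q) U (r U s))=True (p & q)=False p=False q=False (r U s)=True r=True s=False
s_4={q,r,s}: ((p & q) U (r U s))=True (p & q)=False p=False q=True (r U s)=True r=True s=True
s_5={p,q,r}: ((p & q) U (r U s))=False (p & q)=True p=True q=True (r U s)=False r=True s=False
s_6={r}: ((p & q) U (r U s))=False (p & q)=False p=False q=False (r U s)=False r=True s=False

Answer: false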